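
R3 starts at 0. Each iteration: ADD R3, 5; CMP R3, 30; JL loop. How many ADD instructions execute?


Loop trace (R3 starts at 0, target 30, step 5):
  ADD #1: R3 = 0 + 5 = 5  → 5 < 30, loop
  ADD #2: R3 = 5 + 5 = 10  → 10 < 30, loop
  ADD #3: R3 = 10 + 5 = 15  → 15 < 30, loop
  ADD #4: R3 = 15 + 5 = 20  → 20 < 30, loop
  ADD #5: R3 = 20 + 5 = 25  → 25 < 30, loop
  ADD #6: R3 = 25 + 5 = 30  → 30 >= 30, exit
Total ADD instructions: 6

6


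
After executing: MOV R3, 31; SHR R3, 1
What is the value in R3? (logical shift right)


Register state trace:
  MOV R3, 31  → R3 = 31
  SHR R3, 1  → R3 = 31 >> 1 = 31 // 2^1 = 15
Final: R3 = 15

15


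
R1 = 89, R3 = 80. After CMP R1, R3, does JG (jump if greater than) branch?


Trace:
  R1 = 89, R3 = 80
  CMP R1, R3  → compares 89 vs 80
  JG checks: is 89 greater than 80?
  89 > 80, so condition is true
Branch taken: Yes

Yes


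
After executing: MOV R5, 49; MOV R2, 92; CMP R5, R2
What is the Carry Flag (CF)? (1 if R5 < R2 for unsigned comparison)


Register state trace:
  MOV R5, 49  → R5 = 49
  MOV R2, 92  → R2 = 92
  CMP R5, R2  → unsigned 49 - 92: borrow occurs
  49 < 92, so CF = 1
CF = 1

1


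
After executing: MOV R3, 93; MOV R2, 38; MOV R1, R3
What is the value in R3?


Register state trace:
  MOV R3, 93  → R3 = 93
  MOV R2, 38  → R2 = 38
  MOV R1, R3  → R1 = 93
Final: R3 = 93

93


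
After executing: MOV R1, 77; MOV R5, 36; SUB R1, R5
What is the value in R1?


Register state trace:
  MOV R1, 77  → R1 = 77
  MOV R5, 36  → R5 = 36
  SUB R1, R5  → R1 = 77 - 36 = 41
Final: R1 = 41

41


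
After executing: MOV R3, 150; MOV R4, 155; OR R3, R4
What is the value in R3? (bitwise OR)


Register state trace:
  MOV R3, 150  → R3 = 150 (0b10010110)
  MOV R4, 155  → R4 = 155 (0b10011011)
  OR R3, R4   → R3 = 150 OR 155 = 159 (0b10011111)
Final: R3 = 159

159


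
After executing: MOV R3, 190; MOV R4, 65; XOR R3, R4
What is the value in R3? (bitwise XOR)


Register state trace:
  MOV R3, 190  → R3 = 190 (0b10111110)
  MOV R4, 65  → R4 = 65 (0b01000001)
  XOR R3, R4  → R3 = 190 XOR 65 = 255 (0b11111111)
Final: R3 = 255

255


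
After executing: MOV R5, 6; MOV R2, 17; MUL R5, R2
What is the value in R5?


Register state trace:
  MOV R5, 6  → R5 = 6
  MOV R2, 17  → R2 = 17
  MUL R5, R2  → R5 = 6 * 17 = 102
Final: R5 = 102

102


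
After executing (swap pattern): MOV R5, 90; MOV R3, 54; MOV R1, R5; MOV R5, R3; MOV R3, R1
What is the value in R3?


Register state trace (swap pattern):
  MOV R5, 90  → R5 = 90
  MOV R3, 54  → R3 = 54
  MOV R1, R5  → R1 = 90  (save R5)
  MOV R5, R3  → R5 = 54  (R5 gets R3's value)
  MOV R3, R1  → R3 = 90  (R3 gets saved value)
Final: R3 = 90

90


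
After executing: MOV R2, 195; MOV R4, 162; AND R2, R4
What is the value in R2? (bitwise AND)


Register state trace:
  MOV R2, 195  → R2 = 195 (0b11000011)
  MOV R4, 162  → R4 = 162 (0b10100010)
  AND R2, R4  → R2 = 195 AND 162 = 130 (0b10000010)
Final: R2 = 130

130


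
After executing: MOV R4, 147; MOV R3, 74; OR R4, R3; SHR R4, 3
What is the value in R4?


Register state trace:
  MOV R4, 147  → R4 = 147 (0b10010011)
  MOV R3, 74  → R3 = 74 (0b01001010)
  OR R4, R3  → R4 = 147 OR 74 = 219 (0b11011011)
  SHR R4, 3  → R4 = 219 >> 3 = 27
Final: R4 = 27

27


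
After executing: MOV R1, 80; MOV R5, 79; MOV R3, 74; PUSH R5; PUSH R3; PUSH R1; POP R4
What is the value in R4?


Stack trace (top is rightmost):
  MOV R1, 80  → R1 = 80
  MOV R5, 79  → R5 = 79
  MOV R3, 74  → R3 = 74
  PUSH R5  → stack: [79]
  PUSH R3  → stack: [79, 74]
  PUSH R1  → stack: [79, 74, 80]
  POP R4  → R4 = 80, stack: [79, 74]
Final: R4 = 80

80


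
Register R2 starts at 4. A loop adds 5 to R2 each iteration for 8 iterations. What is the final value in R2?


Starting value: R2 = 4
  Iter 1: R2 = 4 + 5 = 9
  Iter 2: R2 = 9 + 5 = 14
  Iter 3: R2 = 14 + 5 = 19
  Iter 4: R2 = 19 + 5 = 24
  Iter 5: R2 = 24 + 5 = 29
  Iter 6: R2 = 29 + 5 = 34
  Iter 7: R2 = 34 + 5 = 39
  Iter 8: R2 = 39 + 5 = 44
Final: R2 = 44

44


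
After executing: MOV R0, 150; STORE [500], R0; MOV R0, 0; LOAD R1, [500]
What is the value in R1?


Register and memory trace:
  MOV R0, 150  → R0 = 150
  STORE [500], R0  → mem[500] = 150
  MOV R0, 0  → R0 = 0
  LOAD R1, [500]  → R1 = mem[500] = 150
Final: R1 = 150

150


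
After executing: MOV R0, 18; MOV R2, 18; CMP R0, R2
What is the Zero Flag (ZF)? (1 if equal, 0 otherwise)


Register state trace:
  MOV R0, 18  → R0 = 18
  MOV R2, 18  → R2 = 18
  CMP R0, R2  → computes 18 - 18 = 0
  Result is zero, so values are equal
ZF = 1

1


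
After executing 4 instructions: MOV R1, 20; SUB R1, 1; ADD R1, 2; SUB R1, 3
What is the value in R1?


Register state trace:
  MOV R1, 20  → R1 = 20
  SUB R1, 1  → R1 = 20 - 1 = 19
  ADD R1, 2  → R1 = 19 + 2 = 21
  SUB R1, 3  → R1 = 21 - 3 = 18
Final: R1 = 18

18


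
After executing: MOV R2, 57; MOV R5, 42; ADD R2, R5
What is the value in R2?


Register state trace:
  MOV R2, 57  → R2 = 57
  MOV R5, 42  → R5 = 42
  ADD R2, R5  → R2 = 57 + 42 = 99
Final: R2 = 99

99


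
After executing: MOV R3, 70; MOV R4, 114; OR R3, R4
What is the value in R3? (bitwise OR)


Register state trace:
  MOV R3, 70  → R3 = 70 (0b01000110)
  MOV R4, 114  → R4 = 114 (0b01110010)
  OR R3, R4   → R3 = 70 OR 114 = 118 (0b01110110)
Final: R3 = 118

118


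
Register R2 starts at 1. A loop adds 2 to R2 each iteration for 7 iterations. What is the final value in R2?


Starting value: R2 = 1
  Iter 1: R2 = 1 + 2 = 3
  Iter 2: R2 = 3 + 2 = 5
  Iter 3: R2 = 5 + 2 = 7
  Iter 4: R2 = 7 + 2 = 9
  Iter 5: R2 = 9 + 2 = 11
  Iter 6: R2 = 11 + 2 = 13
  Iter 7: R2 = 13 + 2 = 15
Final: R2 = 15

15


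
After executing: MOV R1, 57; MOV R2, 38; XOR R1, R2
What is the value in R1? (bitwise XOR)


Register state trace:
  MOV R1, 57  → R1 = 57 (0b00111001)
  MOV R2, 38  → R2 = 38 (0b00100110)
  XOR R1, R2  → R1 = 57 XOR 38 = 31 (0b00011111)
Final: R1 = 31

31


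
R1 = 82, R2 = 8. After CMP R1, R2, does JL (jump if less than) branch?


Trace:
  R1 = 82, R2 = 8
  CMP R1, R2  → compares 82 vs 8
  JL checks: is 82 less than 8?
  82 > 8, so condition is false
Branch taken: No

No


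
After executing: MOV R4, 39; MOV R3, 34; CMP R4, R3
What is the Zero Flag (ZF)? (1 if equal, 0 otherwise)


Register state trace:
  MOV R4, 39  → R4 = 39
  MOV R3, 34  → R3 = 34
  CMP R4, R3  → computes 39 - 34 = 5
  Result is nonzero, so values are not equal
ZF = 0

0


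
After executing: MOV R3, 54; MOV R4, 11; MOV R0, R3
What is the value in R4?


Register state trace:
  MOV R3, 54  → R3 = 54
  MOV R4, 11  → R4 = 11
  MOV R0, R3  → R0 = 54
Final: R4 = 11

11


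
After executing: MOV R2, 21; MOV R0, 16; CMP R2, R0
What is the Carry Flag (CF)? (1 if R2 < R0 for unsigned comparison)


Register state trace:
  MOV R2, 21  → R2 = 21
  MOV R0, 16  → R0 = 16
  CMP R2, R0  → unsigned 21 - 16: no borrow
  21 >= 16, so CF = 0
CF = 0

0


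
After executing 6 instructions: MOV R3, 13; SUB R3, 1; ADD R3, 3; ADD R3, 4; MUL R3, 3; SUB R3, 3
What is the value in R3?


Register state trace:
  MOV R3, 13  → R3 = 13
  SUB R3, 1  → R3 = 13 - 1 = 12
  ADD R3, 3  → R3 = 12 + 3 = 15
  ADD R3, 4  → R3 = 15 + 4 = 19
  MUL R3, 3  → R3 = 19 * 3 = 57
  SUB R3, 3  → R3 = 57 - 3 = 54
Final: R3 = 54

54


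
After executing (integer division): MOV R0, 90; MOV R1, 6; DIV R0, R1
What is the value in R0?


Register state trace:
  MOV R0, 90  → R0 = 90
  MOV R1, 6  → R1 = 6
  DIV R0, R1  → R0 = 90 // 6 = 15
Final: R0 = 15

15


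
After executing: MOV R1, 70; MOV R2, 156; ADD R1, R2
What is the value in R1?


Register state trace:
  MOV R1, 70  → R1 = 70
  MOV R2, 156  → R2 = 156
  ADD R1, R2  → R1 = 70 + 156 = 226
Final: R1 = 226

226


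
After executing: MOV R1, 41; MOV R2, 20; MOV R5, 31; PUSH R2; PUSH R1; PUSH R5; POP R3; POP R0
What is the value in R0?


Stack trace (top is rightmost):
  MOV R1, 41  → R1 = 41
  MOV R2, 20  → R2 = 20
  MOV R5, 31  → R5 = 31
  PUSH R2  → stack: [20]
  PUSH R1  → stack: [20, 41]
  PUSH R5  → stack: [20, 41, 31]
  POP R3  → R3 = 31, stack: [20, 41]
  POP R0  → R0 = 41, stack: [20]
Final: R0 = 41

41


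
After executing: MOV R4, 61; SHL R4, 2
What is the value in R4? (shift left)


Register state trace:
  MOV R4, 61  → R4 = 61
  SHL R4, 2  → R4 = 61 << 2 = 61 * 2^2 = 244
Final: R4 = 244

244


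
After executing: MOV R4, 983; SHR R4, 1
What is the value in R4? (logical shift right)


Register state trace:
  MOV R4, 983  → R4 = 983
  SHR R4, 1  → R4 = 983 >> 1 = 983 // 2^1 = 491
Final: R4 = 491

491


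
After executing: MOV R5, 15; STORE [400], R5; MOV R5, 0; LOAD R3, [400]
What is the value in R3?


Register and memory trace:
  MOV R5, 15  → R5 = 15
  STORE [400], R5  → mem[400] = 15
  MOV R5, 0  → R5 = 0
  LOAD R3, [400]  → R3 = mem[400] = 15
Final: R3 = 15

15


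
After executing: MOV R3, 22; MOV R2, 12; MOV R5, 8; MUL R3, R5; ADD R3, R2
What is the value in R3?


Register state trace:
  MOV R3, 22  → R3 = 22
  MOV R2, 12  → R2 = 12
  MOV R5, 8  → R5 = 8
  MUL R3, R5  → R3 = 22 * 8 = 176
  ADD R3, R2  → R3 = 176 + 12 = 188
Final: R3 = 188

188


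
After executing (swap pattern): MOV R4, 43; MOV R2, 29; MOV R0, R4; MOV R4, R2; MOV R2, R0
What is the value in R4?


Register state trace (swap pattern):
  MOV R4, 43  → R4 = 43
  MOV R2, 29  → R2 = 29
  MOV R0, R4  → R0 = 43  (save R4)
  MOV R4, R2  → R4 = 29  (R4 gets R2's value)
  MOV R2, R0  → R2 = 43  (R2 gets saved value)
Final: R4 = 29

29


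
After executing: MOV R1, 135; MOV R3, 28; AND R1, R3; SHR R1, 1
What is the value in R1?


Register state trace:
  MOV R1, 135  → R1 = 135 (0b10000111)
  MOV R3, 28  → R3 = 28 (0b00011100)
  AND R1, R3  → R1 = 135 AND 28 = 4 (0b00000100)
  SHR R1, 1  → R1 = 4 >> 1 = 2
Final: R1 = 2

2


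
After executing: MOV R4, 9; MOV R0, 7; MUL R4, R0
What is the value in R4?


Register state trace:
  MOV R4, 9  → R4 = 9
  MOV R0, 7  → R0 = 7
  MUL R4, R0  → R4 = 9 * 7 = 63
Final: R4 = 63

63


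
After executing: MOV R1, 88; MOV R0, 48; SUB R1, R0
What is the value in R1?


Register state trace:
  MOV R1, 88  → R1 = 88
  MOV R0, 48  → R0 = 48
  SUB R1, R0  → R1 = 88 - 48 = 40
Final: R1 = 40

40


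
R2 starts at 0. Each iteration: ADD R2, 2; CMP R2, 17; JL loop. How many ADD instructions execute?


Loop trace (R2 starts at 0, target 17, step 2):
  ADD #1: R2 = 0 + 2 = 2  → 2 < 17, loop
  ADD #2: R2 = 2 + 2 = 4  → 4 < 17, loop
  ADD #3: R2 = 4 + 2 = 6  → 6 < 17, loop
  ADD #4: R2 = 6 + 2 = 8  → 8 < 17, loop
  ADD #5: R2 = 8 + 2 = 10  → 10 < 17, loop
  ADD #6: R2 = 10 + 2 = 12  → 12 < 17, loop
  ADD #7: R2 = 12 + 2 = 14  → 14 < 17, loop
  ADD #8: R2 = 14 + 2 = 16  → 16 < 17, loop
  ADD #9: R2 = 16 + 2 = 18  → 18 >= 17, exit
Total ADD instructions: 9

9


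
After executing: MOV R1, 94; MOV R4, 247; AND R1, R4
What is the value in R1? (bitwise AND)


Register state trace:
  MOV R1, 94  → R1 = 94 (0b01011110)
  MOV R4, 247  → R4 = 247 (0b11110111)
  AND R1, R4  → R1 = 94 AND 247 = 86 (0b01010110)
Final: R1 = 86

86


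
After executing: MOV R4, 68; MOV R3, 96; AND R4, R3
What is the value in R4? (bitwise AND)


Register state trace:
  MOV R4, 68  → R4 = 68 (0b01000100)
  MOV R3, 96  → R3 = 96 (0b01100000)
  AND R4, R3  → R4 = 68 AND 96 = 64 (0b01000000)
Final: R4 = 64

64


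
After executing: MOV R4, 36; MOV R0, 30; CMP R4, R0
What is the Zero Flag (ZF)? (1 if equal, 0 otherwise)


Register state trace:
  MOV R4, 36  → R4 = 36
  MOV R0, 30  → R0 = 30
  CMP R4, R0  → computes 36 - 30 = 6
  Result is nonzero, so values are not equal
ZF = 0

0


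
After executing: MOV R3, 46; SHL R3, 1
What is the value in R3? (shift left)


Register state trace:
  MOV R3, 46  → R3 = 46
  SHL R3, 1  → R3 = 46 << 1 = 46 * 2^1 = 92
Final: R3 = 92

92


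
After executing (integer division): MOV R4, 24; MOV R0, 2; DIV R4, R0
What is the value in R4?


Register state trace:
  MOV R4, 24  → R4 = 24
  MOV R0, 2  → R0 = 2
  DIV R4, R0  → R4 = 24 // 2 = 12
Final: R4 = 12

12


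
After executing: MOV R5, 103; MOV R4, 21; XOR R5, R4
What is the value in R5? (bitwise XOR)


Register state trace:
  MOV R5, 103  → R5 = 103 (0b01100111)
  MOV R4, 21  → R4 = 21 (0b00010101)
  XOR R5, R4  → R5 = 103 XOR 21 = 114 (0b01110010)
Final: R5 = 114

114


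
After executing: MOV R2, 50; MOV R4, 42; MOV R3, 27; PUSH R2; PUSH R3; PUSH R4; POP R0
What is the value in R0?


Stack trace (top is rightmost):
  MOV R2, 50  → R2 = 50
  MOV R4, 42  → R4 = 42
  MOV R3, 27  → R3 = 27
  PUSH R2  → stack: [50]
  PUSH R3  → stack: [50, 27]
  PUSH R4  → stack: [50, 27, 42]
  POP R0  → R0 = 42, stack: [50, 27]
Final: R0 = 42

42


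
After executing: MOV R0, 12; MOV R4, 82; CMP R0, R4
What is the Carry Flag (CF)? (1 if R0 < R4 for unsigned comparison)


Register state trace:
  MOV R0, 12  → R0 = 12
  MOV R4, 82  → R4 = 82
  CMP R0, R4  → unsigned 12 - 82: borrow occurs
  12 < 82, so CF = 1
CF = 1

1


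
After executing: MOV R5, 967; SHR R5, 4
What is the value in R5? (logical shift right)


Register state trace:
  MOV R5, 967  → R5 = 967
  SHR R5, 4  → R5 = 967 >> 4 = 967 // 2^4 = 60
Final: R5 = 60

60


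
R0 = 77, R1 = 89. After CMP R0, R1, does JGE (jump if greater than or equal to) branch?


Trace:
  R0 = 77, R1 = 89
  CMP R0, R1  → compares 77 vs 89
  JGE checks: is 77 greater than or equal to 89?
  77 < 89, so condition is false
Branch taken: No

No


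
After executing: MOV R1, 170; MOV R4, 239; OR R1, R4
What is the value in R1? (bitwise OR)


Register state trace:
  MOV R1, 170  → R1 = 170 (0b10101010)
  MOV R4, 239  → R4 = 239 (0b11101111)
  OR R1, R4   → R1 = 170 OR 239 = 239 (0b11101111)
Final: R1 = 239

239


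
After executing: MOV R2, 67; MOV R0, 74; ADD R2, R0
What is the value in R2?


Register state trace:
  MOV R2, 67  → R2 = 67
  MOV R0, 74  → R0 = 74
  ADD R2, R0  → R2 = 67 + 74 = 141
Final: R2 = 141

141


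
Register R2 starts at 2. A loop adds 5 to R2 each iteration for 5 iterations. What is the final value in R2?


Starting value: R2 = 2
  Iter 1: R2 = 2 + 5 = 7
  Iter 2: R2 = 7 + 5 = 12
  Iter 3: R2 = 12 + 5 = 17
  Iter 4: R2 = 17 + 5 = 22
  Iter 5: R2 = 22 + 5 = 27
Final: R2 = 27

27


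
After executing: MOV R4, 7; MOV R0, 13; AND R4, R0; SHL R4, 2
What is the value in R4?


Register state trace:
  MOV R4, 7  → R4 = 7 (0b00000111)
  MOV R0, 13  → R0 = 13 (0b00001101)
  AND R4, R0  → R4 = 7 AND 13 = 5 (0b00000101)
  SHL R4, 2  → R4 = 5 << 2 = 20
Final: R4 = 20

20


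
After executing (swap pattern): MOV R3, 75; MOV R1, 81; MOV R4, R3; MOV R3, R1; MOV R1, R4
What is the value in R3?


Register state trace (swap pattern):
  MOV R3, 75  → R3 = 75
  MOV R1, 81  → R1 = 81
  MOV R4, R3  → R4 = 75  (save R3)
  MOV R3, R1  → R3 = 81  (R3 gets R1's value)
  MOV R1, R4  → R1 = 75  (R1 gets saved value)
Final: R3 = 81

81


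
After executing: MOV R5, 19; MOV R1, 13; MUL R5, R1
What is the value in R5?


Register state trace:
  MOV R5, 19  → R5 = 19
  MOV R1, 13  → R1 = 13
  MUL R5, R1  → R5 = 19 * 13 = 247
Final: R5 = 247

247


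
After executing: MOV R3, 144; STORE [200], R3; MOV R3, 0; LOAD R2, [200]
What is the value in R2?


Register and memory trace:
  MOV R3, 144  → R3 = 144
  STORE [200], R3  → mem[200] = 144
  MOV R3, 0  → R3 = 0
  LOAD R2, [200]  → R2 = mem[200] = 144
Final: R2 = 144

144


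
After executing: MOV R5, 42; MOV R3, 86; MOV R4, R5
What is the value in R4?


Register state trace:
  MOV R5, 42  → R5 = 42
  MOV R3, 86  → R3 = 86
  MOV R4, R5  → R4 = 42
Final: R4 = 42

42


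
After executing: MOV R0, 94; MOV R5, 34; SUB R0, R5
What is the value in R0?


Register state trace:
  MOV R0, 94  → R0 = 94
  MOV R5, 34  → R5 = 34
  SUB R0, R5  → R0 = 94 - 34 = 60
Final: R0 = 60

60


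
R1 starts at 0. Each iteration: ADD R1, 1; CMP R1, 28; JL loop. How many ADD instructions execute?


Loop trace (R1 starts at 0, target 28, step 1):
  ADD #1: R1 = 0 + 1 = 1  → 1 < 28, loop
  ADD #2: R1 = 1 + 1 = 2  → 2 < 28, loop
  ADD #3: R1 = 2 + 1 = 3  → 3 < 28, loop
  ADD #4: R1 = 3 + 1 = 4  → 4 < 28, loop
  ADD #5: R1 = 4 + 1 = 5  → 5 < 28, loop
  ADD #6: R1 = 5 + 1 = 6  → 6 < 28, loop
  ADD #7: R1 = 6 + 1 = 7  → 7 < 28, loop
  ADD #8: R1 = 7 + 1 = 8  → 8 < 28, loop
  ADD #9: R1 = 8 + 1 = 9  → 9 < 28, loop
  ADD #10: R1 = 9 + 1 = 10  → 10 < 28, loop
  ADD #11: R1 = 10 + 1 = 11  → 11 < 28, loop
  ADD #12: R1 = 11 + 1 = 12  → 12 < 28, loop
  ADD #13: R1 = 12 + 1 = 13  → 13 < 28, loop
  ADD #14: R1 = 13 + 1 = 14  → 14 < 28, loop
  ADD #15: R1 = 14 + 1 = 15  → 15 < 28, loop
  ADD #16: R1 = 15 + 1 = 16  → 16 < 28, loop
  ADD #17: R1 = 16 + 1 = 17  → 17 < 28, loop
  ADD #18: R1 = 17 + 1 = 18  → 18 < 28, loop
  ADD #19: R1 = 18 + 1 = 19  → 19 < 28, loop
  ADD #20: R1 = 19 + 1 = 20  → 20 < 28, loop
  ADD #21: R1 = 20 + 1 = 21  → 21 < 28, loop
  ADD #22: R1 = 21 + 1 = 22  → 22 < 28, loop
  ADD #23: R1 = 22 + 1 = 23  → 23 < 28, loop
  ADD #24: R1 = 23 + 1 = 24  → 24 < 28, loop
  ADD #25: R1 = 24 + 1 = 25  → 25 < 28, loop
  ADD #26: R1 = 25 + 1 = 26  → 26 < 28, loop
  ADD #27: R1 = 26 + 1 = 27  → 27 < 28, loop
  ADD #28: R1 = 27 + 1 = 28  → 28 >= 28, exit
Total ADD instructions: 28

28


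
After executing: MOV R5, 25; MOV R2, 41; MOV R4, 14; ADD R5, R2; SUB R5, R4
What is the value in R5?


Register state trace:
  MOV R5, 25  → R5 = 25
  MOV R2, 41  → R2 = 41
  MOV R4, 14  → R4 = 14
  ADD R5, R2  → R5 = 25 + 41 = 66
  SUB R5, R4  → R5 = 66 - 14 = 52
Final: R5 = 52

52


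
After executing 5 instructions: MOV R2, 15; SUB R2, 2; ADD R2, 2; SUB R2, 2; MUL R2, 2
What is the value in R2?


Register state trace:
  MOV R2, 15  → R2 = 15
  SUB R2, 2  → R2 = 15 - 2 = 13
  ADD R2, 2  → R2 = 13 + 2 = 15
  SUB R2, 2  → R2 = 15 - 2 = 13
  MUL R2, 2  → R2 = 13 * 2 = 26
Final: R2 = 26

26


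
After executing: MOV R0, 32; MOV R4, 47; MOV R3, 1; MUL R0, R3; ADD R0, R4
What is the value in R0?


Register state trace:
  MOV R0, 32  → R0 = 32
  MOV R4, 47  → R4 = 47
  MOV R3, 1  → R3 = 1
  MUL R0, R3  → R0 = 32 * 1 = 32
  ADD R0, R4  → R0 = 32 + 47 = 79
Final: R0 = 79

79


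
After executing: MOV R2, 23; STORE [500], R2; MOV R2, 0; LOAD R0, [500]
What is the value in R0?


Register and memory trace:
  MOV R2, 23  → R2 = 23
  STORE [500], R2  → mem[500] = 23
  MOV R2, 0  → R2 = 0
  LOAD R0, [500]  → R0 = mem[500] = 23
Final: R0 = 23

23


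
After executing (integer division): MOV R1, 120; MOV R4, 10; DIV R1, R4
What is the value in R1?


Register state trace:
  MOV R1, 120  → R1 = 120
  MOV R4, 10  → R4 = 10
  DIV R1, R4  → R1 = 120 // 10 = 12
Final: R1 = 12

12


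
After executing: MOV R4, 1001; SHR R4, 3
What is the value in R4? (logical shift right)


Register state trace:
  MOV R4, 1001  → R4 = 1001
  SHR R4, 3  → R4 = 1001 >> 3 = 1001 // 2^3 = 125
Final: R4 = 125

125


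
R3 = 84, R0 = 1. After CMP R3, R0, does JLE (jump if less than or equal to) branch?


Trace:
  R3 = 84, R0 = 1
  CMP R3, R0  → compares 84 vs 1
  JLE checks: is 84 less than or equal to 1?
  84 > 1, so condition is false
Branch taken: No

No


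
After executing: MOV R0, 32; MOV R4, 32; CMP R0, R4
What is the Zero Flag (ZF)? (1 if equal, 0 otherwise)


Register state trace:
  MOV R0, 32  → R0 = 32
  MOV R4, 32  → R4 = 32
  CMP R0, R4  → computes 32 - 32 = 0
  Result is zero, so values are equal
ZF = 1

1


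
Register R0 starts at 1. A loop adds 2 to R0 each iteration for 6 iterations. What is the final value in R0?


Starting value: R0 = 1
  Iter 1: R0 = 1 + 2 = 3
  Iter 2: R0 = 3 + 2 = 5
  Iter 3: R0 = 5 + 2 = 7
  Iter 4: R0 = 7 + 2 = 9
  Iter 5: R0 = 9 + 2 = 11
  Iter 6: R0 = 11 + 2 = 13
Final: R0 = 13

13


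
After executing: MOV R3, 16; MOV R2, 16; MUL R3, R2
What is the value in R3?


Register state trace:
  MOV R3, 16  → R3 = 16
  MOV R2, 16  → R2 = 16
  MUL R3, R2  → R3 = 16 * 16 = 256
Final: R3 = 256

256


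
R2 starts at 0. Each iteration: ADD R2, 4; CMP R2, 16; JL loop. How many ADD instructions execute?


Loop trace (R2 starts at 0, target 16, step 4):
  ADD #1: R2 = 0 + 4 = 4  → 4 < 16, loop
  ADD #2: R2 = 4 + 4 = 8  → 8 < 16, loop
  ADD #3: R2 = 8 + 4 = 12  → 12 < 16, loop
  ADD #4: R2 = 12 + 4 = 16  → 16 >= 16, exit
Total ADD instructions: 4

4


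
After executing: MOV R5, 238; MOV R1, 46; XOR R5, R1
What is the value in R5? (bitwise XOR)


Register state trace:
  MOV R5, 238  → R5 = 238 (0b11101110)
  MOV R1, 46  → R1 = 46 (0b00101110)
  XOR R5, R1  → R5 = 238 XOR 46 = 192 (0b11000000)
Final: R5 = 192

192


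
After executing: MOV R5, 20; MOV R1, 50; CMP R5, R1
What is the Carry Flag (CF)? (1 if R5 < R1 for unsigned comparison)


Register state trace:
  MOV R5, 20  → R5 = 20
  MOV R1, 50  → R1 = 50
  CMP R5, R1  → unsigned 20 - 50: borrow occurs
  20 < 50, so CF = 1
CF = 1

1


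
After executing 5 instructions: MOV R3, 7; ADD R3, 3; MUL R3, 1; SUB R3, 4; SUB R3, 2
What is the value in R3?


Register state trace:
  MOV R3, 7  → R3 = 7
  ADD R3, 3  → R3 = 7 + 3 = 10
  MUL R3, 1  → R3 = 10 * 1 = 10
  SUB R3, 4  → R3 = 10 - 4 = 6
  SUB R3, 2  → R3 = 6 - 2 = 4
Final: R3 = 4

4


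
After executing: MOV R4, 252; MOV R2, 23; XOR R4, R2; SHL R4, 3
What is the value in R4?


Register state trace:
  MOV R4, 252  → R4 = 252 (0b11111100)
  MOV R2, 23  → R2 = 23 (0b00010111)
  XOR R4, R2  → R4 = 252 XOR 23 = 235 (0b11101011)
  SHL R4, 3  → R4 = 235 << 3 = 1880
Final: R4 = 1880

1880


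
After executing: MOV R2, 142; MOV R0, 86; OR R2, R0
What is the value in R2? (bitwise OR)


Register state trace:
  MOV R2, 142  → R2 = 142 (0b10001110)
  MOV R0, 86  → R0 = 86 (0b01010110)
  OR R2, R0   → R2 = 142 OR 86 = 222 (0b11011110)
Final: R2 = 222

222


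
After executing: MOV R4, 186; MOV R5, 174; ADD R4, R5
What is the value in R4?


Register state trace:
  MOV R4, 186  → R4 = 186
  MOV R5, 174  → R5 = 174
  ADD R4, R5  → R4 = 186 + 174 = 360
Final: R4 = 360

360


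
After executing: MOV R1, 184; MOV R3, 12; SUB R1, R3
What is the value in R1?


Register state trace:
  MOV R1, 184  → R1 = 184
  MOV R3, 12  → R3 = 12
  SUB R1, R3  → R1 = 184 - 12 = 172
Final: R1 = 172

172


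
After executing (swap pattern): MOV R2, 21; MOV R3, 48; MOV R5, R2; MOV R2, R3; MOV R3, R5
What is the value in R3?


Register state trace (swap pattern):
  MOV R2, 21  → R2 = 21
  MOV R3, 48  → R3 = 48
  MOV R5, R2  → R5 = 21  (save R2)
  MOV R2, R3  → R2 = 48  (R2 gets R3's value)
  MOV R3, R5  → R3 = 21  (R3 gets saved value)
Final: R3 = 21

21


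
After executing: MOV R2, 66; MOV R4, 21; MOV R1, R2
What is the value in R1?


Register state trace:
  MOV R2, 66  → R2 = 66
  MOV R4, 21  → R4 = 21
  MOV R1, R2  → R1 = 66
Final: R1 = 66

66


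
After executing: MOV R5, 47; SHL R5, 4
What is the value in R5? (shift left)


Register state trace:
  MOV R5, 47  → R5 = 47
  SHL R5, 4  → R5 = 47 << 4 = 47 * 2^4 = 752
Final: R5 = 752

752


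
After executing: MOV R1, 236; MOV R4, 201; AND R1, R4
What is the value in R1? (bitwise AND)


Register state trace:
  MOV R1, 236  → R1 = 236 (0b11101100)
  MOV R4, 201  → R4 = 201 (0b11001001)
  AND R1, R4  → R1 = 236 AND 201 = 200 (0b11001000)
Final: R1 = 200

200


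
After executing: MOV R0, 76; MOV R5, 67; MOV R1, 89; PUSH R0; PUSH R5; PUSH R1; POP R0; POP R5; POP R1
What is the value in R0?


Stack trace (top is rightmost):
  MOV R0, 76  → R0 = 76
  MOV R5, 67  → R5 = 67
  MOV R1, 89  → R1 = 89
  PUSH R0  → stack: [76]
  PUSH R5  → stack: [76, 67]
  PUSH R1  → stack: [76, 67, 89]
  POP R0  → R0 = 89, stack: [76, 67]
  POP R5  → R5 = 67, stack: [76]
  POP R1  → R1 = 76, stack: []
Final: R0 = 89

89


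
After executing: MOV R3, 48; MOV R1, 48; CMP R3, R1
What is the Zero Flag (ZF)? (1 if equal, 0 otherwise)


Register state trace:
  MOV R3, 48  → R3 = 48
  MOV R1, 48  → R1 = 48
  CMP R3, R1  → computes 48 - 48 = 0
  Result is zero, so values are equal
ZF = 1

1


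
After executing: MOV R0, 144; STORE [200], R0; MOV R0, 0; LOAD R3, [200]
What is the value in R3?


Register and memory trace:
  MOV R0, 144  → R0 = 144
  STORE [200], R0  → mem[200] = 144
  MOV R0, 0  → R0 = 0
  LOAD R3, [200]  → R3 = mem[200] = 144
Final: R3 = 144

144


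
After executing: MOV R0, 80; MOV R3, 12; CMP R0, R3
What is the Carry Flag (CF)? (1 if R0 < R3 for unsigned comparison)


Register state trace:
  MOV R0, 80  → R0 = 80
  MOV R3, 12  → R3 = 12
  CMP R0, R3  → unsigned 80 - 12: no borrow
  80 >= 12, so CF = 0
CF = 0

0


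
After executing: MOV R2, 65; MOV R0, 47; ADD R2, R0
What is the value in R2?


Register state trace:
  MOV R2, 65  → R2 = 65
  MOV R0, 47  → R0 = 47
  ADD R2, R0  → R2 = 65 + 47 = 112
Final: R2 = 112

112


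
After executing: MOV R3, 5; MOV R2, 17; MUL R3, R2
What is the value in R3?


Register state trace:
  MOV R3, 5  → R3 = 5
  MOV R2, 17  → R2 = 17
  MUL R3, R2  → R3 = 5 * 17 = 85
Final: R3 = 85

85


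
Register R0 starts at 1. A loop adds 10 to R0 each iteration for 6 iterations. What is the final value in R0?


Starting value: R0 = 1
  Iter 1: R0 = 1 + 10 = 11
  Iter 2: R0 = 11 + 10 = 21
  Iter 3: R0 = 21 + 10 = 31
  Iter 4: R0 = 31 + 10 = 41
  Iter 5: R0 = 41 + 10 = 51
  Iter 6: R0 = 51 + 10 = 61
Final: R0 = 61

61


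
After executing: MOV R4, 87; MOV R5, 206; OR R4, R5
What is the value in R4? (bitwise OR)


Register state trace:
  MOV R4, 87  → R4 = 87 (0b01010111)
  MOV R5, 206  → R5 = 206 (0b11001110)
  OR R4, R5   → R4 = 87 OR 206 = 223 (0b11011111)
Final: R4 = 223

223


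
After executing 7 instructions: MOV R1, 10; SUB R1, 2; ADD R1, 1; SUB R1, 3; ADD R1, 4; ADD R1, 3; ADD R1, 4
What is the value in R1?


Register state trace:
  MOV R1, 10  → R1 = 10
  SUB R1, 2  → R1 = 10 - 2 = 8
  ADD R1, 1  → R1 = 8 + 1 = 9
  SUB R1, 3  → R1 = 9 - 3 = 6
  ADD R1, 4  → R1 = 6 + 4 = 10
  ADD R1, 3  → R1 = 10 + 3 = 13
  ADD R1, 4  → R1 = 13 + 4 = 17
Final: R1 = 17

17


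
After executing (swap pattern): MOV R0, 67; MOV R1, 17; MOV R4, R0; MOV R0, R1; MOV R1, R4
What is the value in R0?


Register state trace (swap pattern):
  MOV R0, 67  → R0 = 67
  MOV R1, 17  → R1 = 17
  MOV R4, R0  → R4 = 67  (save R0)
  MOV R0, R1  → R0 = 17  (R0 gets R1's value)
  MOV R1, R4  → R1 = 67  (R1 gets saved value)
Final: R0 = 17

17


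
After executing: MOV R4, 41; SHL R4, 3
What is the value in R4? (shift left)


Register state trace:
  MOV R4, 41  → R4 = 41
  SHL R4, 3  → R4 = 41 << 3 = 41 * 2^3 = 328
Final: R4 = 328

328


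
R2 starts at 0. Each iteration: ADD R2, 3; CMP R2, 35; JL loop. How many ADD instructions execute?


Loop trace (R2 starts at 0, target 35, step 3):
  ADD #1: R2 = 0 + 3 = 3  → 3 < 35, loop
  ADD #2: R2 = 3 + 3 = 6  → 6 < 35, loop
  ADD #3: R2 = 6 + 3 = 9  → 9 < 35, loop
  ADD #4: R2 = 9 + 3 = 12  → 12 < 35, loop
  ADD #5: R2 = 12 + 3 = 15  → 15 < 35, loop
  ADD #6: R2 = 15 + 3 = 18  → 18 < 35, loop
  ADD #7: R2 = 18 + 3 = 21  → 21 < 35, loop
  ADD #8: R2 = 21 + 3 = 24  → 24 < 35, loop
  ADD #9: R2 = 24 + 3 = 27  → 27 < 35, loop
  ADD #10: R2 = 27 + 3 = 30  → 30 < 35, loop
  ADD #11: R2 = 30 + 3 = 33  → 33 < 35, loop
  ADD #12: R2 = 33 + 3 = 36  → 36 >= 35, exit
Total ADD instructions: 12

12


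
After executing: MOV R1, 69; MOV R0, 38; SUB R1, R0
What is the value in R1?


Register state trace:
  MOV R1, 69  → R1 = 69
  MOV R0, 38  → R0 = 38
  SUB R1, R0  → R1 = 69 - 38 = 31
Final: R1 = 31

31


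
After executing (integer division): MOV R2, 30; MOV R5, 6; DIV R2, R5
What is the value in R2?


Register state trace:
  MOV R2, 30  → R2 = 30
  MOV R5, 6  → R5 = 6
  DIV R2, R5  → R2 = 30 // 6 = 5
Final: R2 = 5

5


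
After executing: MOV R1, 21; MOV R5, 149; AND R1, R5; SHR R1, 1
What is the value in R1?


Register state trace:
  MOV R1, 21  → R1 = 21 (0b00010101)
  MOV R5, 149  → R5 = 149 (0b10010101)
  AND R1, R5  → R1 = 21 AND 149 = 21 (0b00010101)
  SHR R1, 1  → R1 = 21 >> 1 = 10
Final: R1 = 10

10


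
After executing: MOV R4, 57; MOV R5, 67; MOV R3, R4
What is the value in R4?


Register state trace:
  MOV R4, 57  → R4 = 57
  MOV R5, 67  → R5 = 67
  MOV R3, R4  → R3 = 57
Final: R4 = 57

57


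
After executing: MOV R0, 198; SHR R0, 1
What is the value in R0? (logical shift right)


Register state trace:
  MOV R0, 198  → R0 = 198
  SHR R0, 1  → R0 = 198 >> 1 = 198 // 2^1 = 99
Final: R0 = 99

99


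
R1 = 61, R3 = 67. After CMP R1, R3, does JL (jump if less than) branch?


Trace:
  R1 = 61, R3 = 67
  CMP R1, R3  → compares 61 vs 67
  JL checks: is 61 less than 67?
  61 < 67, so condition is true
Branch taken: Yes

Yes


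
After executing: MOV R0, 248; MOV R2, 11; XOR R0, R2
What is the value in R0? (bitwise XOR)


Register state trace:
  MOV R0, 248  → R0 = 248 (0b11111000)
  MOV R2, 11  → R2 = 11 (0b00001011)
  XOR R0, R2  → R0 = 248 XOR 11 = 243 (0b11110011)
Final: R0 = 243

243


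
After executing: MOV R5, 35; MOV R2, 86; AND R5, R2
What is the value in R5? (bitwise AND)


Register state trace:
  MOV R5, 35  → R5 = 35 (0b00100011)
  MOV R2, 86  → R2 = 86 (0b01010110)
  AND R5, R2  → R5 = 35 AND 86 = 2 (0b00000010)
Final: R5 = 2

2


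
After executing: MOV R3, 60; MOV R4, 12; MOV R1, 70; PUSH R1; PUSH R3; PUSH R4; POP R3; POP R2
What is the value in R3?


Stack trace (top is rightmost):
  MOV R3, 60  → R3 = 60
  MOV R4, 12  → R4 = 12
  MOV R1, 70  → R1 = 70
  PUSH R1  → stack: [70]
  PUSH R3  → stack: [70, 60]
  PUSH R4  → stack: [70, 60, 12]
  POP R3  → R3 = 12, stack: [70, 60]
  POP R2  → R2 = 60, stack: [70]
Final: R3 = 12

12


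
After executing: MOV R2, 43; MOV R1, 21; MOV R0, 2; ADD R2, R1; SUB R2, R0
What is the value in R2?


Register state trace:
  MOV R2, 43  → R2 = 43
  MOV R1, 21  → R1 = 21
  MOV R0, 2  → R0 = 2
  ADD R2, R1  → R2 = 43 + 21 = 64
  SUB R2, R0  → R2 = 64 - 2 = 62
Final: R2 = 62

62


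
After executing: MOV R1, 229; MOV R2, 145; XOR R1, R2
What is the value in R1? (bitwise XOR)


Register state trace:
  MOV R1, 229  → R1 = 229 (0b11100101)
  MOV R2, 145  → R2 = 145 (0b10010001)
  XOR R1, R2  → R1 = 229 XOR 145 = 116 (0b01110100)
Final: R1 = 116

116


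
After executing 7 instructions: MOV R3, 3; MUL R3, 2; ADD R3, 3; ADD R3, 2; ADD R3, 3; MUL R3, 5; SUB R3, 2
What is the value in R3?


Register state trace:
  MOV R3, 3  → R3 = 3
  MUL R3, 2  → R3 = 3 * 2 = 6
  ADD R3, 3  → R3 = 6 + 3 = 9
  ADD R3, 2  → R3 = 9 + 2 = 11
  ADD R3, 3  → R3 = 11 + 3 = 14
  MUL R3, 5  → R3 = 14 * 5 = 70
  SUB R3, 2  → R3 = 70 - 2 = 68
Final: R3 = 68

68


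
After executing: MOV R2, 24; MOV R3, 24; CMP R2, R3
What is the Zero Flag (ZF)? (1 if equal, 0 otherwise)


Register state trace:
  MOV R2, 24  → R2 = 24
  MOV R3, 24  → R3 = 24
  CMP R2, R3  → computes 24 - 24 = 0
  Result is zero, so values are equal
ZF = 1

1


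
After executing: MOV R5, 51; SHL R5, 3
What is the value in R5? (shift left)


Register state trace:
  MOV R5, 51  → R5 = 51
  SHL R5, 3  → R5 = 51 << 3 = 51 * 2^3 = 408
Final: R5 = 408

408


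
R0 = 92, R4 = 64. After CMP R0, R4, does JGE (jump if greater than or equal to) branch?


Trace:
  R0 = 92, R4 = 64
  CMP R0, R4  → compares 92 vs 64
  JGE checks: is 92 greater than or equal to 64?
  92 > 64, so condition is true
Branch taken: Yes

Yes


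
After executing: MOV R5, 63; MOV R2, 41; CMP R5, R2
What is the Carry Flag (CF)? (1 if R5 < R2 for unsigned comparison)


Register state trace:
  MOV R5, 63  → R5 = 63
  MOV R2, 41  → R2 = 41
  CMP R5, R2  → unsigned 63 - 41: no borrow
  63 >= 41, so CF = 0
CF = 0

0


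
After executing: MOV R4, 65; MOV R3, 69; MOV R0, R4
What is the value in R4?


Register state trace:
  MOV R4, 65  → R4 = 65
  MOV R3, 69  → R3 = 69
  MOV R0, R4  → R0 = 65
Final: R4 = 65

65


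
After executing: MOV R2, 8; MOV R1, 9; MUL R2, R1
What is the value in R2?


Register state trace:
  MOV R2, 8  → R2 = 8
  MOV R1, 9  → R1 = 9
  MUL R2, R1  → R2 = 8 * 9 = 72
Final: R2 = 72

72


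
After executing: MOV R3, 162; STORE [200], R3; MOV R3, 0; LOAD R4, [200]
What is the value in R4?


Register and memory trace:
  MOV R3, 162  → R3 = 162
  STORE [200], R3  → mem[200] = 162
  MOV R3, 0  → R3 = 0
  LOAD R4, [200]  → R4 = mem[200] = 162
Final: R4 = 162

162


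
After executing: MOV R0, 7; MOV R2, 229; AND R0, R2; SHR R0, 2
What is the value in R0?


Register state trace:
  MOV R0, 7  → R0 = 7 (0b00000111)
  MOV R2, 229  → R2 = 229 (0b11100101)
  AND R0, R2  → R0 = 7 AND 229 = 5 (0b00000101)
  SHR R0, 2  → R0 = 5 >> 2 = 1
Final: R0 = 1

1


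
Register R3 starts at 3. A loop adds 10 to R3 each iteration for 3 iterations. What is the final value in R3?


Starting value: R3 = 3
  Iter 1: R3 = 3 + 10 = 13
  Iter 2: R3 = 13 + 10 = 23
  Iter 3: R3 = 23 + 10 = 33
Final: R3 = 33

33


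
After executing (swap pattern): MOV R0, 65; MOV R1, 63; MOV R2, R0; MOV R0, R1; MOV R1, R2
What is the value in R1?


Register state trace (swap pattern):
  MOV R0, 65  → R0 = 65
  MOV R1, 63  → R1 = 63
  MOV R2, R0  → R2 = 65  (save R0)
  MOV R0, R1  → R0 = 63  (R0 gets R1's value)
  MOV R1, R2  → R1 = 65  (R1 gets saved value)
Final: R1 = 65

65


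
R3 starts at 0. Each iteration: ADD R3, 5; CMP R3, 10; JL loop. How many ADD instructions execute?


Loop trace (R3 starts at 0, target 10, step 5):
  ADD #1: R3 = 0 + 5 = 5  → 5 < 10, loop
  ADD #2: R3 = 5 + 5 = 10  → 10 >= 10, exit
Total ADD instructions: 2

2


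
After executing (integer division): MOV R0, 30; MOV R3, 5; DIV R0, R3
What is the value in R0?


Register state trace:
  MOV R0, 30  → R0 = 30
  MOV R3, 5  → R3 = 5
  DIV R0, R3  → R0 = 30 // 5 = 6
Final: R0 = 6

6


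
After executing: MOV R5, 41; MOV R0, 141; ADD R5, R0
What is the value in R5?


Register state trace:
  MOV R5, 41  → R5 = 41
  MOV R0, 141  → R0 = 141
  ADD R5, R0  → R5 = 41 + 141 = 182
Final: R5 = 182

182


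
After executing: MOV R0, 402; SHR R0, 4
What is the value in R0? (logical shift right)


Register state trace:
  MOV R0, 402  → R0 = 402
  SHR R0, 4  → R0 = 402 >> 4 = 402 // 2^4 = 25
Final: R0 = 25

25


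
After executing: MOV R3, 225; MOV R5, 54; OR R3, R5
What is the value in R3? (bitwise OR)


Register state trace:
  MOV R3, 225  → R3 = 225 (0b11100001)
  MOV R5, 54  → R5 = 54 (0b00110110)
  OR R3, R5   → R3 = 225 OR 54 = 247 (0b11110111)
Final: R3 = 247

247


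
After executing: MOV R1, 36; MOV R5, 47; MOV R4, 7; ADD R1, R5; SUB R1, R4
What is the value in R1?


Register state trace:
  MOV R1, 36  → R1 = 36
  MOV R5, 47  → R5 = 47
  MOV R4, 7  → R4 = 7
  ADD R1, R5  → R1 = 36 + 47 = 83
  SUB R1, R4  → R1 = 83 - 7 = 76
Final: R1 = 76

76


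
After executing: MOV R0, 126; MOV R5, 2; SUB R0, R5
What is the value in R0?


Register state trace:
  MOV R0, 126  → R0 = 126
  MOV R5, 2  → R5 = 2
  SUB R0, R5  → R0 = 126 - 2 = 124
Final: R0 = 124

124


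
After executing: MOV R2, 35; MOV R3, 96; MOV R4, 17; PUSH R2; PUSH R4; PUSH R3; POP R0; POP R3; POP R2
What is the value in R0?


Stack trace (top is rightmost):
  MOV R2, 35  → R2 = 35
  MOV R3, 96  → R3 = 96
  MOV R4, 17  → R4 = 17
  PUSH R2  → stack: [35]
  PUSH R4  → stack: [35, 17]
  PUSH R3  → stack: [35, 17, 96]
  POP R0  → R0 = 96, stack: [35, 17]
  POP R3  → R3 = 17, stack: [35]
  POP R2  → R2 = 35, stack: []
Final: R0 = 96

96


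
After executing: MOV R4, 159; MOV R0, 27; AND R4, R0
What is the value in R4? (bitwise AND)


Register state trace:
  MOV R4, 159  → R4 = 159 (0b10011111)
  MOV R0, 27  → R0 = 27 (0b00011011)
  AND R4, R0  → R4 = 159 AND 27 = 27 (0b00011011)
Final: R4 = 27

27


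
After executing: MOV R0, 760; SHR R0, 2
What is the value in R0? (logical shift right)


Register state trace:
  MOV R0, 760  → R0 = 760
  SHR R0, 2  → R0 = 760 >> 2 = 760 // 2^2 = 190
Final: R0 = 190

190


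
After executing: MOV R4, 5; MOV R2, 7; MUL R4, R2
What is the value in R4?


Register state trace:
  MOV R4, 5  → R4 = 5
  MOV R2, 7  → R2 = 7
  MUL R4, R2  → R4 = 5 * 7 = 35
Final: R4 = 35

35


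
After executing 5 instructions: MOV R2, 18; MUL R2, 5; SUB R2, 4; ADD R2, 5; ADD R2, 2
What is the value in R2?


Register state trace:
  MOV R2, 18  → R2 = 18
  MUL R2, 5  → R2 = 18 * 5 = 90
  SUB R2, 4  → R2 = 90 - 4 = 86
  ADD R2, 5  → R2 = 86 + 5 = 91
  ADD R2, 2  → R2 = 91 + 2 = 93
Final: R2 = 93

93


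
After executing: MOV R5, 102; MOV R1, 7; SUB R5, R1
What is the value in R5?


Register state trace:
  MOV R5, 102  → R5 = 102
  MOV R1, 7  → R1 = 7
  SUB R5, R1  → R5 = 102 - 7 = 95
Final: R5 = 95

95


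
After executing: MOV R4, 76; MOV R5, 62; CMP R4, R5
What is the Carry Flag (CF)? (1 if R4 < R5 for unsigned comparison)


Register state trace:
  MOV R4, 76  → R4 = 76
  MOV R5, 62  → R5 = 62
  CMP R4, R5  → unsigned 76 - 62: no borrow
  76 >= 62, so CF = 0
CF = 0

0


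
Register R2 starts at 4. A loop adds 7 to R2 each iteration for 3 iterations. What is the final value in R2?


Starting value: R2 = 4
  Iter 1: R2 = 4 + 7 = 11
  Iter 2: R2 = 11 + 7 = 18
  Iter 3: R2 = 18 + 7 = 25
Final: R2 = 25

25


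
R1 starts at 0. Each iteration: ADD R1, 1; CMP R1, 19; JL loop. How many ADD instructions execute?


Loop trace (R1 starts at 0, target 19, step 1):
  ADD #1: R1 = 0 + 1 = 1  → 1 < 19, loop
  ADD #2: R1 = 1 + 1 = 2  → 2 < 19, loop
  ADD #3: R1 = 2 + 1 = 3  → 3 < 19, loop
  ADD #4: R1 = 3 + 1 = 4  → 4 < 19, loop
  ADD #5: R1 = 4 + 1 = 5  → 5 < 19, loop
  ADD #6: R1 = 5 + 1 = 6  → 6 < 19, loop
  ADD #7: R1 = 6 + 1 = 7  → 7 < 19, loop
  ADD #8: R1 = 7 + 1 = 8  → 8 < 19, loop
  ADD #9: R1 = 8 + 1 = 9  → 9 < 19, loop
  ADD #10: R1 = 9 + 1 = 10  → 10 < 19, loop
  ADD #11: R1 = 10 + 1 = 11  → 11 < 19, loop
  ADD #12: R1 = 11 + 1 = 12  → 12 < 19, loop
  ADD #13: R1 = 12 + 1 = 13  → 13 < 19, loop
  ADD #14: R1 = 13 + 1 = 14  → 14 < 19, loop
  ADD #15: R1 = 14 + 1 = 15  → 15 < 19, loop
  ADD #16: R1 = 15 + 1 = 16  → 16 < 19, loop
  ADD #17: R1 = 16 + 1 = 17  → 17 < 19, loop
  ADD #18: R1 = 17 + 1 = 18  → 18 < 19, loop
  ADD #19: R1 = 18 + 1 = 19  → 19 >= 19, exit
Total ADD instructions: 19

19


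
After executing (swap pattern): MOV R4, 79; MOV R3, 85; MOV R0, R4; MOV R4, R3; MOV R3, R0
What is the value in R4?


Register state trace (swap pattern):
  MOV R4, 79  → R4 = 79
  MOV R3, 85  → R3 = 85
  MOV R0, R4  → R0 = 79  (save R4)
  MOV R4, R3  → R4 = 85  (R4 gets R3's value)
  MOV R3, R0  → R3 = 79  (R3 gets saved value)
Final: R4 = 85

85


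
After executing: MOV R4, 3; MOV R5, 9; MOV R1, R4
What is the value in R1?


Register state trace:
  MOV R4, 3  → R4 = 3
  MOV R5, 9  → R5 = 9
  MOV R1, R4  → R1 = 3
Final: R1 = 3

3


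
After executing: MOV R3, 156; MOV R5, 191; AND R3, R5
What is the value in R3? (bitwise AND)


Register state trace:
  MOV R3, 156  → R3 = 156 (0b10011100)
  MOV R5, 191  → R5 = 191 (0b10111111)
  AND R3, R5  → R3 = 156 AND 191 = 156 (0b10011100)
Final: R3 = 156

156


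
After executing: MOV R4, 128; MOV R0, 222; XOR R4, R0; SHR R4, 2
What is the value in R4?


Register state trace:
  MOV R4, 128  → R4 = 128 (0b10000000)
  MOV R0, 222  → R0 = 222 (0b11011110)
  XOR R4, R0  → R4 = 128 XOR 222 = 94 (0b01011110)
  SHR R4, 2  → R4 = 94 >> 2 = 23
Final: R4 = 23

23
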